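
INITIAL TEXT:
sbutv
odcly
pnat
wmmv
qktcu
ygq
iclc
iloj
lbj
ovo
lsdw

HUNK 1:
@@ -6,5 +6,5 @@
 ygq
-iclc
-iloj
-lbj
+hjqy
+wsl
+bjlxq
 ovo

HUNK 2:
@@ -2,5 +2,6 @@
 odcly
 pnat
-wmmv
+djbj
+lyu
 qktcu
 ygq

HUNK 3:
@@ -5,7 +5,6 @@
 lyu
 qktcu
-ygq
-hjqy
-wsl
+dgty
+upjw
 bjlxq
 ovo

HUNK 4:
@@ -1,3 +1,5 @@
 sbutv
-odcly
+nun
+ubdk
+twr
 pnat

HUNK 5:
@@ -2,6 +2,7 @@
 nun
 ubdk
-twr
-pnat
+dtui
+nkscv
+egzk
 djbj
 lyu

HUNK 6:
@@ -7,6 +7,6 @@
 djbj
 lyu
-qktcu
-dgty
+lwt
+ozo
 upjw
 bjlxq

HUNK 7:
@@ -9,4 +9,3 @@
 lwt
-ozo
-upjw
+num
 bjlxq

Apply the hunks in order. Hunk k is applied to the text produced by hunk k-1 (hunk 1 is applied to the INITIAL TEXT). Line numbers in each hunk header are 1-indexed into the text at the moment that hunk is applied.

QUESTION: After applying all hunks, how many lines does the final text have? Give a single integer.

Hunk 1: at line 6 remove [iclc,iloj,lbj] add [hjqy,wsl,bjlxq] -> 11 lines: sbutv odcly pnat wmmv qktcu ygq hjqy wsl bjlxq ovo lsdw
Hunk 2: at line 2 remove [wmmv] add [djbj,lyu] -> 12 lines: sbutv odcly pnat djbj lyu qktcu ygq hjqy wsl bjlxq ovo lsdw
Hunk 3: at line 5 remove [ygq,hjqy,wsl] add [dgty,upjw] -> 11 lines: sbutv odcly pnat djbj lyu qktcu dgty upjw bjlxq ovo lsdw
Hunk 4: at line 1 remove [odcly] add [nun,ubdk,twr] -> 13 lines: sbutv nun ubdk twr pnat djbj lyu qktcu dgty upjw bjlxq ovo lsdw
Hunk 5: at line 2 remove [twr,pnat] add [dtui,nkscv,egzk] -> 14 lines: sbutv nun ubdk dtui nkscv egzk djbj lyu qktcu dgty upjw bjlxq ovo lsdw
Hunk 6: at line 7 remove [qktcu,dgty] add [lwt,ozo] -> 14 lines: sbutv nun ubdk dtui nkscv egzk djbj lyu lwt ozo upjw bjlxq ovo lsdw
Hunk 7: at line 9 remove [ozo,upjw] add [num] -> 13 lines: sbutv nun ubdk dtui nkscv egzk djbj lyu lwt num bjlxq ovo lsdw
Final line count: 13

Answer: 13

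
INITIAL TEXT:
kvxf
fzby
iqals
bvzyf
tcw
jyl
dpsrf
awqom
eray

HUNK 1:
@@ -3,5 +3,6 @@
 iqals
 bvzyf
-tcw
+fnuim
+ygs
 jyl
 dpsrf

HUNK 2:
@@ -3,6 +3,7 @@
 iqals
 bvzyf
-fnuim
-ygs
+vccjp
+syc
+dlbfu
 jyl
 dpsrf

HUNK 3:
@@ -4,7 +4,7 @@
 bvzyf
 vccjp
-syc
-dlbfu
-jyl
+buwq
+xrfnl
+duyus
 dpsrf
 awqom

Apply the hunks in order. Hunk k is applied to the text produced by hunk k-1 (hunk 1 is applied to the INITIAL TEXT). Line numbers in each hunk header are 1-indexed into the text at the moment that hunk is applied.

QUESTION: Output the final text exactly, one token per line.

Answer: kvxf
fzby
iqals
bvzyf
vccjp
buwq
xrfnl
duyus
dpsrf
awqom
eray

Derivation:
Hunk 1: at line 3 remove [tcw] add [fnuim,ygs] -> 10 lines: kvxf fzby iqals bvzyf fnuim ygs jyl dpsrf awqom eray
Hunk 2: at line 3 remove [fnuim,ygs] add [vccjp,syc,dlbfu] -> 11 lines: kvxf fzby iqals bvzyf vccjp syc dlbfu jyl dpsrf awqom eray
Hunk 3: at line 4 remove [syc,dlbfu,jyl] add [buwq,xrfnl,duyus] -> 11 lines: kvxf fzby iqals bvzyf vccjp buwq xrfnl duyus dpsrf awqom eray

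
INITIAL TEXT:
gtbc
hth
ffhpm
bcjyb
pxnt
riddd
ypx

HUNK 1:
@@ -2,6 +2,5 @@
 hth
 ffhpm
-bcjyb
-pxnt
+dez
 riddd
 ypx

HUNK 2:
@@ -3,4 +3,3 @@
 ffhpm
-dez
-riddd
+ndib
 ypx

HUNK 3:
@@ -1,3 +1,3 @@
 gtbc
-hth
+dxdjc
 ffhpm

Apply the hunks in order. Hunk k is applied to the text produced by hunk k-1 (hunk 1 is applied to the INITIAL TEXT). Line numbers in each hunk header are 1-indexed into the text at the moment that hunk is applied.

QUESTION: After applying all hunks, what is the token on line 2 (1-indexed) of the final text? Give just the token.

Answer: dxdjc

Derivation:
Hunk 1: at line 2 remove [bcjyb,pxnt] add [dez] -> 6 lines: gtbc hth ffhpm dez riddd ypx
Hunk 2: at line 3 remove [dez,riddd] add [ndib] -> 5 lines: gtbc hth ffhpm ndib ypx
Hunk 3: at line 1 remove [hth] add [dxdjc] -> 5 lines: gtbc dxdjc ffhpm ndib ypx
Final line 2: dxdjc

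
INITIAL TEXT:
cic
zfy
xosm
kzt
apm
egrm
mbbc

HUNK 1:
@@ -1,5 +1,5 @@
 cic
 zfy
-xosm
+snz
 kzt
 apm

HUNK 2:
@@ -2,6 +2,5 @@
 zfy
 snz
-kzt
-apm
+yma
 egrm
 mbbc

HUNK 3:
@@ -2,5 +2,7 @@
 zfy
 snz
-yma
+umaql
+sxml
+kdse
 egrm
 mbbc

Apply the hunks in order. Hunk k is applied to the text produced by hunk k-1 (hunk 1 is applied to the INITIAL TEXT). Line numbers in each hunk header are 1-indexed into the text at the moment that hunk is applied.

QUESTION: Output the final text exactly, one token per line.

Answer: cic
zfy
snz
umaql
sxml
kdse
egrm
mbbc

Derivation:
Hunk 1: at line 1 remove [xosm] add [snz] -> 7 lines: cic zfy snz kzt apm egrm mbbc
Hunk 2: at line 2 remove [kzt,apm] add [yma] -> 6 lines: cic zfy snz yma egrm mbbc
Hunk 3: at line 2 remove [yma] add [umaql,sxml,kdse] -> 8 lines: cic zfy snz umaql sxml kdse egrm mbbc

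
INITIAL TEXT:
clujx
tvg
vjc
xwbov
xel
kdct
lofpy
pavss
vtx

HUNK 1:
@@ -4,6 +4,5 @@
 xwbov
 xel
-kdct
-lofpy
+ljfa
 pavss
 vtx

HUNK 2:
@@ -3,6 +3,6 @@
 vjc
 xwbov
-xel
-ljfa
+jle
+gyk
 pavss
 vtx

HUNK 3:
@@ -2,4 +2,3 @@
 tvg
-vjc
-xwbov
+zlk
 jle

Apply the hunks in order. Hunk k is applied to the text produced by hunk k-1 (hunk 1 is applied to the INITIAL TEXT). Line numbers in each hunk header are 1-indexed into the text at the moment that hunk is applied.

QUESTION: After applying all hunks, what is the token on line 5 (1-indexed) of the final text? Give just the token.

Answer: gyk

Derivation:
Hunk 1: at line 4 remove [kdct,lofpy] add [ljfa] -> 8 lines: clujx tvg vjc xwbov xel ljfa pavss vtx
Hunk 2: at line 3 remove [xel,ljfa] add [jle,gyk] -> 8 lines: clujx tvg vjc xwbov jle gyk pavss vtx
Hunk 3: at line 2 remove [vjc,xwbov] add [zlk] -> 7 lines: clujx tvg zlk jle gyk pavss vtx
Final line 5: gyk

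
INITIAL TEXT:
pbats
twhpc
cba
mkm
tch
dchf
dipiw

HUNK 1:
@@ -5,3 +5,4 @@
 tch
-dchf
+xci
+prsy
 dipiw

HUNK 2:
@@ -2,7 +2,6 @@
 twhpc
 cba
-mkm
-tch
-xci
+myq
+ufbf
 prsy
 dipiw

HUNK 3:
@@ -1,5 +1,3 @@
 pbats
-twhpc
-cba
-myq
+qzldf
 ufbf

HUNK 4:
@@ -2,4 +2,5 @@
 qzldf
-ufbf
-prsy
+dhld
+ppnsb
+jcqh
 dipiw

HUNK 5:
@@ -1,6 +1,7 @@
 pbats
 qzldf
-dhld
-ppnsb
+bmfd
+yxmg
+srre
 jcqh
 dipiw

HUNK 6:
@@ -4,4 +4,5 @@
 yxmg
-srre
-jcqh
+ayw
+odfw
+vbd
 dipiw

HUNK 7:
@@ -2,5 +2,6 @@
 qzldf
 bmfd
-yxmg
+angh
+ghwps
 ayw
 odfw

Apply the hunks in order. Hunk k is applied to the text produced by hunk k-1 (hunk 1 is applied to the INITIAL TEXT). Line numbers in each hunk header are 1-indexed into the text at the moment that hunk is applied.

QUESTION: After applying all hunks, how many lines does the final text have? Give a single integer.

Hunk 1: at line 5 remove [dchf] add [xci,prsy] -> 8 lines: pbats twhpc cba mkm tch xci prsy dipiw
Hunk 2: at line 2 remove [mkm,tch,xci] add [myq,ufbf] -> 7 lines: pbats twhpc cba myq ufbf prsy dipiw
Hunk 3: at line 1 remove [twhpc,cba,myq] add [qzldf] -> 5 lines: pbats qzldf ufbf prsy dipiw
Hunk 4: at line 2 remove [ufbf,prsy] add [dhld,ppnsb,jcqh] -> 6 lines: pbats qzldf dhld ppnsb jcqh dipiw
Hunk 5: at line 1 remove [dhld,ppnsb] add [bmfd,yxmg,srre] -> 7 lines: pbats qzldf bmfd yxmg srre jcqh dipiw
Hunk 6: at line 4 remove [srre,jcqh] add [ayw,odfw,vbd] -> 8 lines: pbats qzldf bmfd yxmg ayw odfw vbd dipiw
Hunk 7: at line 2 remove [yxmg] add [angh,ghwps] -> 9 lines: pbats qzldf bmfd angh ghwps ayw odfw vbd dipiw
Final line count: 9

Answer: 9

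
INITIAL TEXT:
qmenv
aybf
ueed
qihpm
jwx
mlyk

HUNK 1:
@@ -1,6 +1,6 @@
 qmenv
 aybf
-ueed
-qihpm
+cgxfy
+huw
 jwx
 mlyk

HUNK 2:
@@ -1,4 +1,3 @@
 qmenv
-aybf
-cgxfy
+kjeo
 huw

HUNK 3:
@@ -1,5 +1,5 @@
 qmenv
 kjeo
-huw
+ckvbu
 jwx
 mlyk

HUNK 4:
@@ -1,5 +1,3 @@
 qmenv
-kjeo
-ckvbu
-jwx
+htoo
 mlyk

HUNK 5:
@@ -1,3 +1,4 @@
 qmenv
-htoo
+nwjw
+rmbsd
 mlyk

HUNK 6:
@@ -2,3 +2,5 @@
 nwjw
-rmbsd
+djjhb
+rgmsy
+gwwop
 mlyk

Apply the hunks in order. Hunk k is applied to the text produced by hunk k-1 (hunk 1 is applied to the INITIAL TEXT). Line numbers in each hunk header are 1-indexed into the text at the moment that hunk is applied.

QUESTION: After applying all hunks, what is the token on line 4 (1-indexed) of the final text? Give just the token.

Hunk 1: at line 1 remove [ueed,qihpm] add [cgxfy,huw] -> 6 lines: qmenv aybf cgxfy huw jwx mlyk
Hunk 2: at line 1 remove [aybf,cgxfy] add [kjeo] -> 5 lines: qmenv kjeo huw jwx mlyk
Hunk 3: at line 1 remove [huw] add [ckvbu] -> 5 lines: qmenv kjeo ckvbu jwx mlyk
Hunk 4: at line 1 remove [kjeo,ckvbu,jwx] add [htoo] -> 3 lines: qmenv htoo mlyk
Hunk 5: at line 1 remove [htoo] add [nwjw,rmbsd] -> 4 lines: qmenv nwjw rmbsd mlyk
Hunk 6: at line 2 remove [rmbsd] add [djjhb,rgmsy,gwwop] -> 6 lines: qmenv nwjw djjhb rgmsy gwwop mlyk
Final line 4: rgmsy

Answer: rgmsy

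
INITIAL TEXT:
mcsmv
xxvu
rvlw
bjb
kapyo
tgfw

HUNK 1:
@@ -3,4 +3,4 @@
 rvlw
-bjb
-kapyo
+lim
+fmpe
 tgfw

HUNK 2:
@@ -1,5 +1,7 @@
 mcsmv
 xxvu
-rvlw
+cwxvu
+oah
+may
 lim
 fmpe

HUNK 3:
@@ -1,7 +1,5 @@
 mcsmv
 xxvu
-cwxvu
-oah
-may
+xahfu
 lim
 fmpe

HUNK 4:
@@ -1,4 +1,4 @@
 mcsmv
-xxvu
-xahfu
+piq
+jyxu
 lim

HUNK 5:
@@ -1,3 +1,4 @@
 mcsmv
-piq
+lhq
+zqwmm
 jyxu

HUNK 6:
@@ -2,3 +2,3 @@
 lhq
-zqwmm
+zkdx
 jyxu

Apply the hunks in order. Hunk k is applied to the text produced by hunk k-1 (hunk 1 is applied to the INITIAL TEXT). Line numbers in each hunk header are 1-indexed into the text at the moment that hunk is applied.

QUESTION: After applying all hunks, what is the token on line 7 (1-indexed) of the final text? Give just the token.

Hunk 1: at line 3 remove [bjb,kapyo] add [lim,fmpe] -> 6 lines: mcsmv xxvu rvlw lim fmpe tgfw
Hunk 2: at line 1 remove [rvlw] add [cwxvu,oah,may] -> 8 lines: mcsmv xxvu cwxvu oah may lim fmpe tgfw
Hunk 3: at line 1 remove [cwxvu,oah,may] add [xahfu] -> 6 lines: mcsmv xxvu xahfu lim fmpe tgfw
Hunk 4: at line 1 remove [xxvu,xahfu] add [piq,jyxu] -> 6 lines: mcsmv piq jyxu lim fmpe tgfw
Hunk 5: at line 1 remove [piq] add [lhq,zqwmm] -> 7 lines: mcsmv lhq zqwmm jyxu lim fmpe tgfw
Hunk 6: at line 2 remove [zqwmm] add [zkdx] -> 7 lines: mcsmv lhq zkdx jyxu lim fmpe tgfw
Final line 7: tgfw

Answer: tgfw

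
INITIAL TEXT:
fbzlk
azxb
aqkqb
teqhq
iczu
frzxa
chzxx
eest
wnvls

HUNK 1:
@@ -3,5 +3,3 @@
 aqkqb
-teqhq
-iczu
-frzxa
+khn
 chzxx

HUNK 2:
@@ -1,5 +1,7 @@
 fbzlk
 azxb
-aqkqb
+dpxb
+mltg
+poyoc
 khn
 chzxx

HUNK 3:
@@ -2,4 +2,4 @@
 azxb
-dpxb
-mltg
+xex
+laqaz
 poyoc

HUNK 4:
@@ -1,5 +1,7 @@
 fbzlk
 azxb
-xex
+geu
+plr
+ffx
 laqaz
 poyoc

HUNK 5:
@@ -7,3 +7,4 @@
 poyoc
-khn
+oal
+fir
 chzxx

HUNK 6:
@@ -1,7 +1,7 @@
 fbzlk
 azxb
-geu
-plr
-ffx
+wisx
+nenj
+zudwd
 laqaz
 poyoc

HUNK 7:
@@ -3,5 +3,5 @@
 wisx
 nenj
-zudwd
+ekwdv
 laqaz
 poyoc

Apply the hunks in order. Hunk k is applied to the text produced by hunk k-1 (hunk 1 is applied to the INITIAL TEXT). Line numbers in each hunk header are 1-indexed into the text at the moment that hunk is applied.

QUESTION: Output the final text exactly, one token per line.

Hunk 1: at line 3 remove [teqhq,iczu,frzxa] add [khn] -> 7 lines: fbzlk azxb aqkqb khn chzxx eest wnvls
Hunk 2: at line 1 remove [aqkqb] add [dpxb,mltg,poyoc] -> 9 lines: fbzlk azxb dpxb mltg poyoc khn chzxx eest wnvls
Hunk 3: at line 2 remove [dpxb,mltg] add [xex,laqaz] -> 9 lines: fbzlk azxb xex laqaz poyoc khn chzxx eest wnvls
Hunk 4: at line 1 remove [xex] add [geu,plr,ffx] -> 11 lines: fbzlk azxb geu plr ffx laqaz poyoc khn chzxx eest wnvls
Hunk 5: at line 7 remove [khn] add [oal,fir] -> 12 lines: fbzlk azxb geu plr ffx laqaz poyoc oal fir chzxx eest wnvls
Hunk 6: at line 1 remove [geu,plr,ffx] add [wisx,nenj,zudwd] -> 12 lines: fbzlk azxb wisx nenj zudwd laqaz poyoc oal fir chzxx eest wnvls
Hunk 7: at line 3 remove [zudwd] add [ekwdv] -> 12 lines: fbzlk azxb wisx nenj ekwdv laqaz poyoc oal fir chzxx eest wnvls

Answer: fbzlk
azxb
wisx
nenj
ekwdv
laqaz
poyoc
oal
fir
chzxx
eest
wnvls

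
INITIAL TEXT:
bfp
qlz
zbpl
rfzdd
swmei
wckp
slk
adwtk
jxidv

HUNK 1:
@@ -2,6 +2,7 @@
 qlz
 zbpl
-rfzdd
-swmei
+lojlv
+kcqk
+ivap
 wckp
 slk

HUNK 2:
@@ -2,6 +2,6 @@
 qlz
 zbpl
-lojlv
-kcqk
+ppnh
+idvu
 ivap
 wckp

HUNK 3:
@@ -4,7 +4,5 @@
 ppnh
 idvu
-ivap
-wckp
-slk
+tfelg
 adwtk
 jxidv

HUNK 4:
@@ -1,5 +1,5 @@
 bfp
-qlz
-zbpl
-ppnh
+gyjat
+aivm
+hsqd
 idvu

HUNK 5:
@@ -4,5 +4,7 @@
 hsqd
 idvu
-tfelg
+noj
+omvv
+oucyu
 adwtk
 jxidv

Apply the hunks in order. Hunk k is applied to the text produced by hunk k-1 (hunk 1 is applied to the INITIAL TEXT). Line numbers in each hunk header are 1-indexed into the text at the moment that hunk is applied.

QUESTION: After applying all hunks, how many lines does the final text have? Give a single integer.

Hunk 1: at line 2 remove [rfzdd,swmei] add [lojlv,kcqk,ivap] -> 10 lines: bfp qlz zbpl lojlv kcqk ivap wckp slk adwtk jxidv
Hunk 2: at line 2 remove [lojlv,kcqk] add [ppnh,idvu] -> 10 lines: bfp qlz zbpl ppnh idvu ivap wckp slk adwtk jxidv
Hunk 3: at line 4 remove [ivap,wckp,slk] add [tfelg] -> 8 lines: bfp qlz zbpl ppnh idvu tfelg adwtk jxidv
Hunk 4: at line 1 remove [qlz,zbpl,ppnh] add [gyjat,aivm,hsqd] -> 8 lines: bfp gyjat aivm hsqd idvu tfelg adwtk jxidv
Hunk 5: at line 4 remove [tfelg] add [noj,omvv,oucyu] -> 10 lines: bfp gyjat aivm hsqd idvu noj omvv oucyu adwtk jxidv
Final line count: 10

Answer: 10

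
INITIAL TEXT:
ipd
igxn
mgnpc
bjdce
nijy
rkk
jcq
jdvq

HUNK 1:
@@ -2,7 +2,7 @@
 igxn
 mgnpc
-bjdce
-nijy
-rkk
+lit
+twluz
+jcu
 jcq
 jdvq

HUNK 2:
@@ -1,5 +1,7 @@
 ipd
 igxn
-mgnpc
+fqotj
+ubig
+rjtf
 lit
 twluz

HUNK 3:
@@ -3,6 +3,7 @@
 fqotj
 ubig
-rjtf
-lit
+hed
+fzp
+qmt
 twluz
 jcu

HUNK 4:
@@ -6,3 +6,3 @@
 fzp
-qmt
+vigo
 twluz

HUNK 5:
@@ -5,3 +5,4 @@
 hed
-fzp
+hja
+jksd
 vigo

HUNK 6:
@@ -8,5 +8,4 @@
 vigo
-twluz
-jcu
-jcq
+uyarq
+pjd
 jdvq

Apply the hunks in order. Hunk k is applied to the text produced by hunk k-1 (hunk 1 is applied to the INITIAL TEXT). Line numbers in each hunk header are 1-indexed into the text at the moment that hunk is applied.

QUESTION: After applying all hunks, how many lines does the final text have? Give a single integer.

Hunk 1: at line 2 remove [bjdce,nijy,rkk] add [lit,twluz,jcu] -> 8 lines: ipd igxn mgnpc lit twluz jcu jcq jdvq
Hunk 2: at line 1 remove [mgnpc] add [fqotj,ubig,rjtf] -> 10 lines: ipd igxn fqotj ubig rjtf lit twluz jcu jcq jdvq
Hunk 3: at line 3 remove [rjtf,lit] add [hed,fzp,qmt] -> 11 lines: ipd igxn fqotj ubig hed fzp qmt twluz jcu jcq jdvq
Hunk 4: at line 6 remove [qmt] add [vigo] -> 11 lines: ipd igxn fqotj ubig hed fzp vigo twluz jcu jcq jdvq
Hunk 5: at line 5 remove [fzp] add [hja,jksd] -> 12 lines: ipd igxn fqotj ubig hed hja jksd vigo twluz jcu jcq jdvq
Hunk 6: at line 8 remove [twluz,jcu,jcq] add [uyarq,pjd] -> 11 lines: ipd igxn fqotj ubig hed hja jksd vigo uyarq pjd jdvq
Final line count: 11

Answer: 11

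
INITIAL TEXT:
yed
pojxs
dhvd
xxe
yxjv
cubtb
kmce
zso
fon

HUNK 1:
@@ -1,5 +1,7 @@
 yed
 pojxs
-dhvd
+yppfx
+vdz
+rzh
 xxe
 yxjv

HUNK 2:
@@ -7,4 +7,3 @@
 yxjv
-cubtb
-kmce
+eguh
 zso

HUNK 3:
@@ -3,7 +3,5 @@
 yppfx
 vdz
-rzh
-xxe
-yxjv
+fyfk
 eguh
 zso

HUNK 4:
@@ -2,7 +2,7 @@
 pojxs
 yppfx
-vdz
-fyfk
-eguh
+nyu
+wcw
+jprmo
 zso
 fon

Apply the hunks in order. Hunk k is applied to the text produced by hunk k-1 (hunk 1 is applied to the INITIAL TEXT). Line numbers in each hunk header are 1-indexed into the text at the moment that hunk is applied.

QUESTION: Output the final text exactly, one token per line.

Hunk 1: at line 1 remove [dhvd] add [yppfx,vdz,rzh] -> 11 lines: yed pojxs yppfx vdz rzh xxe yxjv cubtb kmce zso fon
Hunk 2: at line 7 remove [cubtb,kmce] add [eguh] -> 10 lines: yed pojxs yppfx vdz rzh xxe yxjv eguh zso fon
Hunk 3: at line 3 remove [rzh,xxe,yxjv] add [fyfk] -> 8 lines: yed pojxs yppfx vdz fyfk eguh zso fon
Hunk 4: at line 2 remove [vdz,fyfk,eguh] add [nyu,wcw,jprmo] -> 8 lines: yed pojxs yppfx nyu wcw jprmo zso fon

Answer: yed
pojxs
yppfx
nyu
wcw
jprmo
zso
fon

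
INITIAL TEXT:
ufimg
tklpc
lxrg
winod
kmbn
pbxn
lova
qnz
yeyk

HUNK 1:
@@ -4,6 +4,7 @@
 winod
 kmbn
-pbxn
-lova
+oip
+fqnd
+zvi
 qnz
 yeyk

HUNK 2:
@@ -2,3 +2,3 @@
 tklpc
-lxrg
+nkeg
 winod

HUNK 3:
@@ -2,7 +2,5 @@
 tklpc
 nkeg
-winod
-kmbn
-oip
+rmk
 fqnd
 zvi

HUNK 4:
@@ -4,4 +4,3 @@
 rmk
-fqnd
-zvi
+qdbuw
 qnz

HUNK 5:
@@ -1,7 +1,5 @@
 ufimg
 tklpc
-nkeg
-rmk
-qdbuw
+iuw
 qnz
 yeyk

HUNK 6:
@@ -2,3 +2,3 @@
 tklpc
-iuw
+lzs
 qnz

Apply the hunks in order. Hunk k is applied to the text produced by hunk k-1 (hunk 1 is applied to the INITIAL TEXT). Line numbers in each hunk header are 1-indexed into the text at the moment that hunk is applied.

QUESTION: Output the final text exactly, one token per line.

Hunk 1: at line 4 remove [pbxn,lova] add [oip,fqnd,zvi] -> 10 lines: ufimg tklpc lxrg winod kmbn oip fqnd zvi qnz yeyk
Hunk 2: at line 2 remove [lxrg] add [nkeg] -> 10 lines: ufimg tklpc nkeg winod kmbn oip fqnd zvi qnz yeyk
Hunk 3: at line 2 remove [winod,kmbn,oip] add [rmk] -> 8 lines: ufimg tklpc nkeg rmk fqnd zvi qnz yeyk
Hunk 4: at line 4 remove [fqnd,zvi] add [qdbuw] -> 7 lines: ufimg tklpc nkeg rmk qdbuw qnz yeyk
Hunk 5: at line 1 remove [nkeg,rmk,qdbuw] add [iuw] -> 5 lines: ufimg tklpc iuw qnz yeyk
Hunk 6: at line 2 remove [iuw] add [lzs] -> 5 lines: ufimg tklpc lzs qnz yeyk

Answer: ufimg
tklpc
lzs
qnz
yeyk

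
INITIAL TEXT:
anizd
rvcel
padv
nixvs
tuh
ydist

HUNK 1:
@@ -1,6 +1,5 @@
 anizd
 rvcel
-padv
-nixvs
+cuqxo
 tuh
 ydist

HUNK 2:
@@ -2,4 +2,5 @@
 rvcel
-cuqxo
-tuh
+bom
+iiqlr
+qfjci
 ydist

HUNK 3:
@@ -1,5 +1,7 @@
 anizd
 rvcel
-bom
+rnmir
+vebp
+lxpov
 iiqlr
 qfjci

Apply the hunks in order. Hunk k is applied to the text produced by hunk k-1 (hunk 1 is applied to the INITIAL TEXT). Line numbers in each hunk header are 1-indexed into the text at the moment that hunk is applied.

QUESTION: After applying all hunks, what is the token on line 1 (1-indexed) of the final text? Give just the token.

Hunk 1: at line 1 remove [padv,nixvs] add [cuqxo] -> 5 lines: anizd rvcel cuqxo tuh ydist
Hunk 2: at line 2 remove [cuqxo,tuh] add [bom,iiqlr,qfjci] -> 6 lines: anizd rvcel bom iiqlr qfjci ydist
Hunk 3: at line 1 remove [bom] add [rnmir,vebp,lxpov] -> 8 lines: anizd rvcel rnmir vebp lxpov iiqlr qfjci ydist
Final line 1: anizd

Answer: anizd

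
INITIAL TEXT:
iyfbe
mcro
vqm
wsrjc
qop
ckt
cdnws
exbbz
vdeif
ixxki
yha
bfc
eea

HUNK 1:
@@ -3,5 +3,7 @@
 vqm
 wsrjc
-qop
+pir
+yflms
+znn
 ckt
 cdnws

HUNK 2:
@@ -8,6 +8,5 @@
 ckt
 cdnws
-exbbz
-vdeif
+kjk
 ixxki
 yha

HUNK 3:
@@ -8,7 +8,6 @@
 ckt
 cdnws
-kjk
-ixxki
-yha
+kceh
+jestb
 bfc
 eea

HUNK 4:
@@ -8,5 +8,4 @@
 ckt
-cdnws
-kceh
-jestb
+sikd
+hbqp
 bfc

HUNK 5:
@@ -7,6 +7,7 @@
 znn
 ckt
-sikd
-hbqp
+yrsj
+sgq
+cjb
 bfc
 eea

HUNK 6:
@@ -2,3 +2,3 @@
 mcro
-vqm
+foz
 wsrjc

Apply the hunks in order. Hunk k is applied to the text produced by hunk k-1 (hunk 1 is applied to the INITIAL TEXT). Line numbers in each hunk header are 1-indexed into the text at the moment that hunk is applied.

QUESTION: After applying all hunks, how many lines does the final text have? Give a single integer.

Answer: 13

Derivation:
Hunk 1: at line 3 remove [qop] add [pir,yflms,znn] -> 15 lines: iyfbe mcro vqm wsrjc pir yflms znn ckt cdnws exbbz vdeif ixxki yha bfc eea
Hunk 2: at line 8 remove [exbbz,vdeif] add [kjk] -> 14 lines: iyfbe mcro vqm wsrjc pir yflms znn ckt cdnws kjk ixxki yha bfc eea
Hunk 3: at line 8 remove [kjk,ixxki,yha] add [kceh,jestb] -> 13 lines: iyfbe mcro vqm wsrjc pir yflms znn ckt cdnws kceh jestb bfc eea
Hunk 4: at line 8 remove [cdnws,kceh,jestb] add [sikd,hbqp] -> 12 lines: iyfbe mcro vqm wsrjc pir yflms znn ckt sikd hbqp bfc eea
Hunk 5: at line 7 remove [sikd,hbqp] add [yrsj,sgq,cjb] -> 13 lines: iyfbe mcro vqm wsrjc pir yflms znn ckt yrsj sgq cjb bfc eea
Hunk 6: at line 2 remove [vqm] add [foz] -> 13 lines: iyfbe mcro foz wsrjc pir yflms znn ckt yrsj sgq cjb bfc eea
Final line count: 13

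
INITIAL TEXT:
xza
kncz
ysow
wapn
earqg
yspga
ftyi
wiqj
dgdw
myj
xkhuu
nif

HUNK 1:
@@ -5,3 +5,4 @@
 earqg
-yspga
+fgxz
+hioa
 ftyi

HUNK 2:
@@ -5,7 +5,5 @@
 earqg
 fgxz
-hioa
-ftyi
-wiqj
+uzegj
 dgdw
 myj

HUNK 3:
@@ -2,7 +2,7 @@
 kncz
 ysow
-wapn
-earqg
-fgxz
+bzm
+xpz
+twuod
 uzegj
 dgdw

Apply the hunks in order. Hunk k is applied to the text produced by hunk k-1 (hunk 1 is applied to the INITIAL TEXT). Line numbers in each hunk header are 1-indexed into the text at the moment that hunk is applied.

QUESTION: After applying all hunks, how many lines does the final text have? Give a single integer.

Answer: 11

Derivation:
Hunk 1: at line 5 remove [yspga] add [fgxz,hioa] -> 13 lines: xza kncz ysow wapn earqg fgxz hioa ftyi wiqj dgdw myj xkhuu nif
Hunk 2: at line 5 remove [hioa,ftyi,wiqj] add [uzegj] -> 11 lines: xza kncz ysow wapn earqg fgxz uzegj dgdw myj xkhuu nif
Hunk 3: at line 2 remove [wapn,earqg,fgxz] add [bzm,xpz,twuod] -> 11 lines: xza kncz ysow bzm xpz twuod uzegj dgdw myj xkhuu nif
Final line count: 11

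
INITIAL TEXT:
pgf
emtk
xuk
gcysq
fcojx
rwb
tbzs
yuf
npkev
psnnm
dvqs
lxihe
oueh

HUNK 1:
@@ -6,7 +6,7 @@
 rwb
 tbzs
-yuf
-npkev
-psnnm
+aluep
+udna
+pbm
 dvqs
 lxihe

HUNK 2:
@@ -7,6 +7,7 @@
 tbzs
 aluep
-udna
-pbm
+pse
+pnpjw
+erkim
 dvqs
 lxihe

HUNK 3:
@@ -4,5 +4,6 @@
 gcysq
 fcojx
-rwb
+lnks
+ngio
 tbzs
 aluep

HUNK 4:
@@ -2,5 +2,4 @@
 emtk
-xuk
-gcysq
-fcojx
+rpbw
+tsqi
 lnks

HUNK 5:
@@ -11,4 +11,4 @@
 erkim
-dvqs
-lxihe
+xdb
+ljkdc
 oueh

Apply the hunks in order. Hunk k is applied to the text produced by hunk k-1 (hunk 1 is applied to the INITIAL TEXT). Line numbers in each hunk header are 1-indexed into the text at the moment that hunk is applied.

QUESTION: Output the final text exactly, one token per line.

Answer: pgf
emtk
rpbw
tsqi
lnks
ngio
tbzs
aluep
pse
pnpjw
erkim
xdb
ljkdc
oueh

Derivation:
Hunk 1: at line 6 remove [yuf,npkev,psnnm] add [aluep,udna,pbm] -> 13 lines: pgf emtk xuk gcysq fcojx rwb tbzs aluep udna pbm dvqs lxihe oueh
Hunk 2: at line 7 remove [udna,pbm] add [pse,pnpjw,erkim] -> 14 lines: pgf emtk xuk gcysq fcojx rwb tbzs aluep pse pnpjw erkim dvqs lxihe oueh
Hunk 3: at line 4 remove [rwb] add [lnks,ngio] -> 15 lines: pgf emtk xuk gcysq fcojx lnks ngio tbzs aluep pse pnpjw erkim dvqs lxihe oueh
Hunk 4: at line 2 remove [xuk,gcysq,fcojx] add [rpbw,tsqi] -> 14 lines: pgf emtk rpbw tsqi lnks ngio tbzs aluep pse pnpjw erkim dvqs lxihe oueh
Hunk 5: at line 11 remove [dvqs,lxihe] add [xdb,ljkdc] -> 14 lines: pgf emtk rpbw tsqi lnks ngio tbzs aluep pse pnpjw erkim xdb ljkdc oueh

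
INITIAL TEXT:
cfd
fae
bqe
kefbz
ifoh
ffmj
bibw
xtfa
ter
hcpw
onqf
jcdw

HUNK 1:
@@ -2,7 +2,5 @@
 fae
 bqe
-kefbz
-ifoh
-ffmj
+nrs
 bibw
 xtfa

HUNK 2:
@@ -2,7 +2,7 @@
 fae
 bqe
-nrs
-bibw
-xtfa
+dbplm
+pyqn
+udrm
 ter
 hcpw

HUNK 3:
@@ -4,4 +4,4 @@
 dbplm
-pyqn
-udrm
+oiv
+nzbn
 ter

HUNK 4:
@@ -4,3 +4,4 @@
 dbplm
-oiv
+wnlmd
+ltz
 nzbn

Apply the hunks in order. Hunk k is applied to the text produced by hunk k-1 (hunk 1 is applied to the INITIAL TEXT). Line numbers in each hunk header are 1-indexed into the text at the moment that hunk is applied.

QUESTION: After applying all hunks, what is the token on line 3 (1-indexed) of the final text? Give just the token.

Answer: bqe

Derivation:
Hunk 1: at line 2 remove [kefbz,ifoh,ffmj] add [nrs] -> 10 lines: cfd fae bqe nrs bibw xtfa ter hcpw onqf jcdw
Hunk 2: at line 2 remove [nrs,bibw,xtfa] add [dbplm,pyqn,udrm] -> 10 lines: cfd fae bqe dbplm pyqn udrm ter hcpw onqf jcdw
Hunk 3: at line 4 remove [pyqn,udrm] add [oiv,nzbn] -> 10 lines: cfd fae bqe dbplm oiv nzbn ter hcpw onqf jcdw
Hunk 4: at line 4 remove [oiv] add [wnlmd,ltz] -> 11 lines: cfd fae bqe dbplm wnlmd ltz nzbn ter hcpw onqf jcdw
Final line 3: bqe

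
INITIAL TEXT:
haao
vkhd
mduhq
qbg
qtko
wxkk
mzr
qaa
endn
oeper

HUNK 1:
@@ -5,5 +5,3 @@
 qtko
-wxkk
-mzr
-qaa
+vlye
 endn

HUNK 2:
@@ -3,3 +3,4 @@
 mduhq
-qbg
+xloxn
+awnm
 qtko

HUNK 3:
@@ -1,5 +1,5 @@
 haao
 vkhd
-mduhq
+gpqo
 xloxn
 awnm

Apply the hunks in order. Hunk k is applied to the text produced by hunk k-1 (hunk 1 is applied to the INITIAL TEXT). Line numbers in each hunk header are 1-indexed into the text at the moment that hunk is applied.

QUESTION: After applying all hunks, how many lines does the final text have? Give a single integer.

Answer: 9

Derivation:
Hunk 1: at line 5 remove [wxkk,mzr,qaa] add [vlye] -> 8 lines: haao vkhd mduhq qbg qtko vlye endn oeper
Hunk 2: at line 3 remove [qbg] add [xloxn,awnm] -> 9 lines: haao vkhd mduhq xloxn awnm qtko vlye endn oeper
Hunk 3: at line 1 remove [mduhq] add [gpqo] -> 9 lines: haao vkhd gpqo xloxn awnm qtko vlye endn oeper
Final line count: 9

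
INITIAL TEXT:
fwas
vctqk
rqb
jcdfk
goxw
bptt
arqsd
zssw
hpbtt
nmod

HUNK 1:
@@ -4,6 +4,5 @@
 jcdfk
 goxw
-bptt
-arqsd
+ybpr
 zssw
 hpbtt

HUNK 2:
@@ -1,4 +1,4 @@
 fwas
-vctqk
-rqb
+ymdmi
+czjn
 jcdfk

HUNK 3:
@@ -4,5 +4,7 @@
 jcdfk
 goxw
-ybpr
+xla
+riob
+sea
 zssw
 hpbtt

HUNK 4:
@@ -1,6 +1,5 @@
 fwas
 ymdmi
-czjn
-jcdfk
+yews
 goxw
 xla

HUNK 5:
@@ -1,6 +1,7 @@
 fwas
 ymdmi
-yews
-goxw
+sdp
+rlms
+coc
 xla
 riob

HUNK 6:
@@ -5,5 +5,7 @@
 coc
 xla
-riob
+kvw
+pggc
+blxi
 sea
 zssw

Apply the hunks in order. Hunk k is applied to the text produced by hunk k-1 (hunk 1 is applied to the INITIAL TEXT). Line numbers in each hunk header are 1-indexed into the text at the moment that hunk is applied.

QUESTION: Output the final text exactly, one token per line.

Hunk 1: at line 4 remove [bptt,arqsd] add [ybpr] -> 9 lines: fwas vctqk rqb jcdfk goxw ybpr zssw hpbtt nmod
Hunk 2: at line 1 remove [vctqk,rqb] add [ymdmi,czjn] -> 9 lines: fwas ymdmi czjn jcdfk goxw ybpr zssw hpbtt nmod
Hunk 3: at line 4 remove [ybpr] add [xla,riob,sea] -> 11 lines: fwas ymdmi czjn jcdfk goxw xla riob sea zssw hpbtt nmod
Hunk 4: at line 1 remove [czjn,jcdfk] add [yews] -> 10 lines: fwas ymdmi yews goxw xla riob sea zssw hpbtt nmod
Hunk 5: at line 1 remove [yews,goxw] add [sdp,rlms,coc] -> 11 lines: fwas ymdmi sdp rlms coc xla riob sea zssw hpbtt nmod
Hunk 6: at line 5 remove [riob] add [kvw,pggc,blxi] -> 13 lines: fwas ymdmi sdp rlms coc xla kvw pggc blxi sea zssw hpbtt nmod

Answer: fwas
ymdmi
sdp
rlms
coc
xla
kvw
pggc
blxi
sea
zssw
hpbtt
nmod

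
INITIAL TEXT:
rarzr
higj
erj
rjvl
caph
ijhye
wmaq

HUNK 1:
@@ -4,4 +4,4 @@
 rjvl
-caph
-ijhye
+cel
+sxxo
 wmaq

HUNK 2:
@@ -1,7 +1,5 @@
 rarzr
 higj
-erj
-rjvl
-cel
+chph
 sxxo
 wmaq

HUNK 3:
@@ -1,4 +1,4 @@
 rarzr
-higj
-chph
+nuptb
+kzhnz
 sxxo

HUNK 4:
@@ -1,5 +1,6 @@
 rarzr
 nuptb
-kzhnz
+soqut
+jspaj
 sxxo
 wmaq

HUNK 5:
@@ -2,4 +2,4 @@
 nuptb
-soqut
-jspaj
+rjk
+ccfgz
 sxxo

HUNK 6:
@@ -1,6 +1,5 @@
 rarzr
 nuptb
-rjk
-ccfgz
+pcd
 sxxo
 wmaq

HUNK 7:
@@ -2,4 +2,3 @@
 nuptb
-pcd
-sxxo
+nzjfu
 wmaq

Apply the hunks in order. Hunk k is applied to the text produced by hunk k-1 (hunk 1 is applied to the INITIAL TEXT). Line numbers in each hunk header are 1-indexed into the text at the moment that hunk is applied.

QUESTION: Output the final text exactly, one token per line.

Answer: rarzr
nuptb
nzjfu
wmaq

Derivation:
Hunk 1: at line 4 remove [caph,ijhye] add [cel,sxxo] -> 7 lines: rarzr higj erj rjvl cel sxxo wmaq
Hunk 2: at line 1 remove [erj,rjvl,cel] add [chph] -> 5 lines: rarzr higj chph sxxo wmaq
Hunk 3: at line 1 remove [higj,chph] add [nuptb,kzhnz] -> 5 lines: rarzr nuptb kzhnz sxxo wmaq
Hunk 4: at line 1 remove [kzhnz] add [soqut,jspaj] -> 6 lines: rarzr nuptb soqut jspaj sxxo wmaq
Hunk 5: at line 2 remove [soqut,jspaj] add [rjk,ccfgz] -> 6 lines: rarzr nuptb rjk ccfgz sxxo wmaq
Hunk 6: at line 1 remove [rjk,ccfgz] add [pcd] -> 5 lines: rarzr nuptb pcd sxxo wmaq
Hunk 7: at line 2 remove [pcd,sxxo] add [nzjfu] -> 4 lines: rarzr nuptb nzjfu wmaq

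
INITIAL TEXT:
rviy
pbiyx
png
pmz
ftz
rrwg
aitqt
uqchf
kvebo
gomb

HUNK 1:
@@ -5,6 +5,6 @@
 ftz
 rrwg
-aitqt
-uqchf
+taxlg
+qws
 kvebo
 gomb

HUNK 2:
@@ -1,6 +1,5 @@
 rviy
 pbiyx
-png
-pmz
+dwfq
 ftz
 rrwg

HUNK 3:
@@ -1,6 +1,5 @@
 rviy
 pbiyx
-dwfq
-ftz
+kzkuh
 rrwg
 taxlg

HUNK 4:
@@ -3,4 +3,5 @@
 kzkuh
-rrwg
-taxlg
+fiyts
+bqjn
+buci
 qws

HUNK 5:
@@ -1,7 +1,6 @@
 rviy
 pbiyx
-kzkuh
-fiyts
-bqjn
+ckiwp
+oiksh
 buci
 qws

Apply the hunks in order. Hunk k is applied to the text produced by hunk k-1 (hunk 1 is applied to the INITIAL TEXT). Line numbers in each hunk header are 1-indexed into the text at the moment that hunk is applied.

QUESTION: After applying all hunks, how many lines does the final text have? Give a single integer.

Hunk 1: at line 5 remove [aitqt,uqchf] add [taxlg,qws] -> 10 lines: rviy pbiyx png pmz ftz rrwg taxlg qws kvebo gomb
Hunk 2: at line 1 remove [png,pmz] add [dwfq] -> 9 lines: rviy pbiyx dwfq ftz rrwg taxlg qws kvebo gomb
Hunk 3: at line 1 remove [dwfq,ftz] add [kzkuh] -> 8 lines: rviy pbiyx kzkuh rrwg taxlg qws kvebo gomb
Hunk 4: at line 3 remove [rrwg,taxlg] add [fiyts,bqjn,buci] -> 9 lines: rviy pbiyx kzkuh fiyts bqjn buci qws kvebo gomb
Hunk 5: at line 1 remove [kzkuh,fiyts,bqjn] add [ckiwp,oiksh] -> 8 lines: rviy pbiyx ckiwp oiksh buci qws kvebo gomb
Final line count: 8

Answer: 8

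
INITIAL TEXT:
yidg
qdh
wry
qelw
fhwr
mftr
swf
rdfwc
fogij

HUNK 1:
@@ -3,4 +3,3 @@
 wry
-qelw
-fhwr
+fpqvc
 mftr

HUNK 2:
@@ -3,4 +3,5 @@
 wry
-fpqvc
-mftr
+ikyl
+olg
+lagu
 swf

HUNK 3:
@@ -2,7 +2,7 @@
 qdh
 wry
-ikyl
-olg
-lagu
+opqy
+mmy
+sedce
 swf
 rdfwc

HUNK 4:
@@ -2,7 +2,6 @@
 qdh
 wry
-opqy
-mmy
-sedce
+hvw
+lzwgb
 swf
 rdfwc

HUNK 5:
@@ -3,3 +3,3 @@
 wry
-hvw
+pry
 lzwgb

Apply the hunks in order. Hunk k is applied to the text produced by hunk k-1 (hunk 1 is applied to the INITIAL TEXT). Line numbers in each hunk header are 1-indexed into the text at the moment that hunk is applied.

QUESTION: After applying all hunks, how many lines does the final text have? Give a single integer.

Hunk 1: at line 3 remove [qelw,fhwr] add [fpqvc] -> 8 lines: yidg qdh wry fpqvc mftr swf rdfwc fogij
Hunk 2: at line 3 remove [fpqvc,mftr] add [ikyl,olg,lagu] -> 9 lines: yidg qdh wry ikyl olg lagu swf rdfwc fogij
Hunk 3: at line 2 remove [ikyl,olg,lagu] add [opqy,mmy,sedce] -> 9 lines: yidg qdh wry opqy mmy sedce swf rdfwc fogij
Hunk 4: at line 2 remove [opqy,mmy,sedce] add [hvw,lzwgb] -> 8 lines: yidg qdh wry hvw lzwgb swf rdfwc fogij
Hunk 5: at line 3 remove [hvw] add [pry] -> 8 lines: yidg qdh wry pry lzwgb swf rdfwc fogij
Final line count: 8

Answer: 8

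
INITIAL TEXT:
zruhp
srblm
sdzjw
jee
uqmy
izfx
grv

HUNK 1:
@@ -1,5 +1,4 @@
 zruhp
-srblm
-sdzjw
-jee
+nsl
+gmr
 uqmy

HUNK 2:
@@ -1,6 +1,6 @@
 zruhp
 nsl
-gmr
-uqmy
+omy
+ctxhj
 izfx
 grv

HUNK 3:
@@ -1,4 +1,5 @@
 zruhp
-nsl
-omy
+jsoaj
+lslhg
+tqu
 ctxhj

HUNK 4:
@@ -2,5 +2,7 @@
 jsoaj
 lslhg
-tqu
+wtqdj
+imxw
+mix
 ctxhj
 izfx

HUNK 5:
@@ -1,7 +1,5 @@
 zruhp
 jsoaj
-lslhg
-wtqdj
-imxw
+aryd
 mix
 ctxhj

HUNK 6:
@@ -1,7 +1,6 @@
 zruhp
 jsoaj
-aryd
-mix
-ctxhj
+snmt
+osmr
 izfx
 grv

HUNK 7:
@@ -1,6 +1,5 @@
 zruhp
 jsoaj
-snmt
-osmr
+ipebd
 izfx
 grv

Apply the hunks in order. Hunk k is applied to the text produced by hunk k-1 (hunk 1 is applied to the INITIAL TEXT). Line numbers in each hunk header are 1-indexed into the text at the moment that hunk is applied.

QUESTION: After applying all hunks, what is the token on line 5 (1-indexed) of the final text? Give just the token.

Answer: grv

Derivation:
Hunk 1: at line 1 remove [srblm,sdzjw,jee] add [nsl,gmr] -> 6 lines: zruhp nsl gmr uqmy izfx grv
Hunk 2: at line 1 remove [gmr,uqmy] add [omy,ctxhj] -> 6 lines: zruhp nsl omy ctxhj izfx grv
Hunk 3: at line 1 remove [nsl,omy] add [jsoaj,lslhg,tqu] -> 7 lines: zruhp jsoaj lslhg tqu ctxhj izfx grv
Hunk 4: at line 2 remove [tqu] add [wtqdj,imxw,mix] -> 9 lines: zruhp jsoaj lslhg wtqdj imxw mix ctxhj izfx grv
Hunk 5: at line 1 remove [lslhg,wtqdj,imxw] add [aryd] -> 7 lines: zruhp jsoaj aryd mix ctxhj izfx grv
Hunk 6: at line 1 remove [aryd,mix,ctxhj] add [snmt,osmr] -> 6 lines: zruhp jsoaj snmt osmr izfx grv
Hunk 7: at line 1 remove [snmt,osmr] add [ipebd] -> 5 lines: zruhp jsoaj ipebd izfx grv
Final line 5: grv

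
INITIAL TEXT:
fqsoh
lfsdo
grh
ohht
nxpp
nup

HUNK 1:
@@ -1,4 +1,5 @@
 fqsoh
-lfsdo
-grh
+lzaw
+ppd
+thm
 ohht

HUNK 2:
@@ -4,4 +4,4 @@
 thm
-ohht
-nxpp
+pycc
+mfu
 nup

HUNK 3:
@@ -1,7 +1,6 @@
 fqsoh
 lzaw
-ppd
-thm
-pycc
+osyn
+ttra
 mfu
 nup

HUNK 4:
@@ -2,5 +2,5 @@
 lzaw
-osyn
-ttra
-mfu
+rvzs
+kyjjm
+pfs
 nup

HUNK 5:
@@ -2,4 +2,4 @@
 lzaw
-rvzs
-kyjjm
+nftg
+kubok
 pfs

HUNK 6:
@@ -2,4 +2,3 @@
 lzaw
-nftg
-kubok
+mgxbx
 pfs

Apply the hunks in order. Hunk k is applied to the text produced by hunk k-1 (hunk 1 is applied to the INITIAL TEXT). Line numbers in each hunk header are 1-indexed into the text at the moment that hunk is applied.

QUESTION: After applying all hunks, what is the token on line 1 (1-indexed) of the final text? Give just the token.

Hunk 1: at line 1 remove [lfsdo,grh] add [lzaw,ppd,thm] -> 7 lines: fqsoh lzaw ppd thm ohht nxpp nup
Hunk 2: at line 4 remove [ohht,nxpp] add [pycc,mfu] -> 7 lines: fqsoh lzaw ppd thm pycc mfu nup
Hunk 3: at line 1 remove [ppd,thm,pycc] add [osyn,ttra] -> 6 lines: fqsoh lzaw osyn ttra mfu nup
Hunk 4: at line 2 remove [osyn,ttra,mfu] add [rvzs,kyjjm,pfs] -> 6 lines: fqsoh lzaw rvzs kyjjm pfs nup
Hunk 5: at line 2 remove [rvzs,kyjjm] add [nftg,kubok] -> 6 lines: fqsoh lzaw nftg kubok pfs nup
Hunk 6: at line 2 remove [nftg,kubok] add [mgxbx] -> 5 lines: fqsoh lzaw mgxbx pfs nup
Final line 1: fqsoh

Answer: fqsoh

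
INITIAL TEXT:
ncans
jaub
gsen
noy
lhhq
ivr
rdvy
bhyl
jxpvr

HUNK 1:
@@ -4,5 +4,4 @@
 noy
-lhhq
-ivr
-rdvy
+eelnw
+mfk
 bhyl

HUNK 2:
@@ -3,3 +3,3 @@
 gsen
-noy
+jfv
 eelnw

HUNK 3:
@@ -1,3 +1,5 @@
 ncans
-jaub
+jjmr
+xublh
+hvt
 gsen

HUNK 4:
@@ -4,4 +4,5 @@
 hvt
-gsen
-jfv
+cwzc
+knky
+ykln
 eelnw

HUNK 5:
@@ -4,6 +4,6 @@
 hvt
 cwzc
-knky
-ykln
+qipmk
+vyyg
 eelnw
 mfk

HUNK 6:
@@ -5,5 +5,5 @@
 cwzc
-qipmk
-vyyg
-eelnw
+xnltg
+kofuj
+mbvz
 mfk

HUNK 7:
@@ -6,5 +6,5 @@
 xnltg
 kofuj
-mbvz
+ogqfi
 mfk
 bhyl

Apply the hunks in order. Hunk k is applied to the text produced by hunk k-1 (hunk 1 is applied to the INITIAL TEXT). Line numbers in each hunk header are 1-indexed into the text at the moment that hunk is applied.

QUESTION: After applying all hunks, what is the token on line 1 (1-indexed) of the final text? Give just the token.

Hunk 1: at line 4 remove [lhhq,ivr,rdvy] add [eelnw,mfk] -> 8 lines: ncans jaub gsen noy eelnw mfk bhyl jxpvr
Hunk 2: at line 3 remove [noy] add [jfv] -> 8 lines: ncans jaub gsen jfv eelnw mfk bhyl jxpvr
Hunk 3: at line 1 remove [jaub] add [jjmr,xublh,hvt] -> 10 lines: ncans jjmr xublh hvt gsen jfv eelnw mfk bhyl jxpvr
Hunk 4: at line 4 remove [gsen,jfv] add [cwzc,knky,ykln] -> 11 lines: ncans jjmr xublh hvt cwzc knky ykln eelnw mfk bhyl jxpvr
Hunk 5: at line 4 remove [knky,ykln] add [qipmk,vyyg] -> 11 lines: ncans jjmr xublh hvt cwzc qipmk vyyg eelnw mfk bhyl jxpvr
Hunk 6: at line 5 remove [qipmk,vyyg,eelnw] add [xnltg,kofuj,mbvz] -> 11 lines: ncans jjmr xublh hvt cwzc xnltg kofuj mbvz mfk bhyl jxpvr
Hunk 7: at line 6 remove [mbvz] add [ogqfi] -> 11 lines: ncans jjmr xublh hvt cwzc xnltg kofuj ogqfi mfk bhyl jxpvr
Final line 1: ncans

Answer: ncans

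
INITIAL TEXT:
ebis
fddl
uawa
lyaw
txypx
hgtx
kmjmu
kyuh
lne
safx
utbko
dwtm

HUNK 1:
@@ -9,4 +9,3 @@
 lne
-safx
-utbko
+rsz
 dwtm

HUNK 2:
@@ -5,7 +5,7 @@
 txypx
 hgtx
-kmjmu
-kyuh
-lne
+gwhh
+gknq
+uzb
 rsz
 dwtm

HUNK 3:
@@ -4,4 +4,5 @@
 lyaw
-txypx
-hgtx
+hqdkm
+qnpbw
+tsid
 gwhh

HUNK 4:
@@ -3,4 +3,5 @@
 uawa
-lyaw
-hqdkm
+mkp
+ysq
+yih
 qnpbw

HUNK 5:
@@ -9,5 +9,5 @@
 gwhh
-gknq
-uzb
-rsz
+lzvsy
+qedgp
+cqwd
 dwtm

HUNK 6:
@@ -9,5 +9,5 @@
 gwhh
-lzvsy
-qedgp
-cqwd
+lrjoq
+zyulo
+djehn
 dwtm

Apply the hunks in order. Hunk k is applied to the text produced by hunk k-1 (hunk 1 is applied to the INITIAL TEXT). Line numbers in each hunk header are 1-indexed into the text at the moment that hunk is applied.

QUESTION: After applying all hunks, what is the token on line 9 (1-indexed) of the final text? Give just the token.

Hunk 1: at line 9 remove [safx,utbko] add [rsz] -> 11 lines: ebis fddl uawa lyaw txypx hgtx kmjmu kyuh lne rsz dwtm
Hunk 2: at line 5 remove [kmjmu,kyuh,lne] add [gwhh,gknq,uzb] -> 11 lines: ebis fddl uawa lyaw txypx hgtx gwhh gknq uzb rsz dwtm
Hunk 3: at line 4 remove [txypx,hgtx] add [hqdkm,qnpbw,tsid] -> 12 lines: ebis fddl uawa lyaw hqdkm qnpbw tsid gwhh gknq uzb rsz dwtm
Hunk 4: at line 3 remove [lyaw,hqdkm] add [mkp,ysq,yih] -> 13 lines: ebis fddl uawa mkp ysq yih qnpbw tsid gwhh gknq uzb rsz dwtm
Hunk 5: at line 9 remove [gknq,uzb,rsz] add [lzvsy,qedgp,cqwd] -> 13 lines: ebis fddl uawa mkp ysq yih qnpbw tsid gwhh lzvsy qedgp cqwd dwtm
Hunk 6: at line 9 remove [lzvsy,qedgp,cqwd] add [lrjoq,zyulo,djehn] -> 13 lines: ebis fddl uawa mkp ysq yih qnpbw tsid gwhh lrjoq zyulo djehn dwtm
Final line 9: gwhh

Answer: gwhh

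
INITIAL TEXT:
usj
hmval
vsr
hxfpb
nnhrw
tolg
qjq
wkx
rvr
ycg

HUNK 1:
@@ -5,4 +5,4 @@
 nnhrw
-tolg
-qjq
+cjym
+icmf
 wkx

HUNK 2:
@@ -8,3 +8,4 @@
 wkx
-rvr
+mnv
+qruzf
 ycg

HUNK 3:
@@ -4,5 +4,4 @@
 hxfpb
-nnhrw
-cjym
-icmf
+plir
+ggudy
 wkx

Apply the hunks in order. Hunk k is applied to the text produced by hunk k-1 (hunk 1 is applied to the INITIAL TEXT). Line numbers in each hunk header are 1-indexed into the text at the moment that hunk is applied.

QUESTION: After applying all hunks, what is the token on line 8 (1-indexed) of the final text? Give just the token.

Answer: mnv

Derivation:
Hunk 1: at line 5 remove [tolg,qjq] add [cjym,icmf] -> 10 lines: usj hmval vsr hxfpb nnhrw cjym icmf wkx rvr ycg
Hunk 2: at line 8 remove [rvr] add [mnv,qruzf] -> 11 lines: usj hmval vsr hxfpb nnhrw cjym icmf wkx mnv qruzf ycg
Hunk 3: at line 4 remove [nnhrw,cjym,icmf] add [plir,ggudy] -> 10 lines: usj hmval vsr hxfpb plir ggudy wkx mnv qruzf ycg
Final line 8: mnv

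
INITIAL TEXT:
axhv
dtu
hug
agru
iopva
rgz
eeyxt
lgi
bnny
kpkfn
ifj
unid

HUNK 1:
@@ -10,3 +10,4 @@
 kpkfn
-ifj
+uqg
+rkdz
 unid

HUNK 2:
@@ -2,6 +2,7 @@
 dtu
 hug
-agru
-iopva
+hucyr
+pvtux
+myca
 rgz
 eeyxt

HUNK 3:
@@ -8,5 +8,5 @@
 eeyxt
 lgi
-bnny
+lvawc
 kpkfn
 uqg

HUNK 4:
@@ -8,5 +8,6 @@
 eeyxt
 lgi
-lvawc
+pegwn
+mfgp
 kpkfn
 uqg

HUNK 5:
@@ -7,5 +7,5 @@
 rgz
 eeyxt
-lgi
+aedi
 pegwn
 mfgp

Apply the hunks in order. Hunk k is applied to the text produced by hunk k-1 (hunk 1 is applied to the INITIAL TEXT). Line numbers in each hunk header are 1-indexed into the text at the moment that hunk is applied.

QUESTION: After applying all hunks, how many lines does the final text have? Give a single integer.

Answer: 15

Derivation:
Hunk 1: at line 10 remove [ifj] add [uqg,rkdz] -> 13 lines: axhv dtu hug agru iopva rgz eeyxt lgi bnny kpkfn uqg rkdz unid
Hunk 2: at line 2 remove [agru,iopva] add [hucyr,pvtux,myca] -> 14 lines: axhv dtu hug hucyr pvtux myca rgz eeyxt lgi bnny kpkfn uqg rkdz unid
Hunk 3: at line 8 remove [bnny] add [lvawc] -> 14 lines: axhv dtu hug hucyr pvtux myca rgz eeyxt lgi lvawc kpkfn uqg rkdz unid
Hunk 4: at line 8 remove [lvawc] add [pegwn,mfgp] -> 15 lines: axhv dtu hug hucyr pvtux myca rgz eeyxt lgi pegwn mfgp kpkfn uqg rkdz unid
Hunk 5: at line 7 remove [lgi] add [aedi] -> 15 lines: axhv dtu hug hucyr pvtux myca rgz eeyxt aedi pegwn mfgp kpkfn uqg rkdz unid
Final line count: 15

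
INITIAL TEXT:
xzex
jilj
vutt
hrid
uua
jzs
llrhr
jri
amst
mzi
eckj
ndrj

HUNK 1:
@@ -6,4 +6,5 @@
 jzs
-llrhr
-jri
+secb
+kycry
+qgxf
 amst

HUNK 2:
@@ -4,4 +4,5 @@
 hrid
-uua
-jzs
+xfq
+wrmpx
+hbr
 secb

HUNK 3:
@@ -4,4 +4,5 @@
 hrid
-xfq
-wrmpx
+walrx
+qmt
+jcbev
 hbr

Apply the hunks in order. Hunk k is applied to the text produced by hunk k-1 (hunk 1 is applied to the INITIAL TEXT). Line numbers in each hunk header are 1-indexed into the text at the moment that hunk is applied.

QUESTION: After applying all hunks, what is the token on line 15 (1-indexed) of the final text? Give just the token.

Answer: ndrj

Derivation:
Hunk 1: at line 6 remove [llrhr,jri] add [secb,kycry,qgxf] -> 13 lines: xzex jilj vutt hrid uua jzs secb kycry qgxf amst mzi eckj ndrj
Hunk 2: at line 4 remove [uua,jzs] add [xfq,wrmpx,hbr] -> 14 lines: xzex jilj vutt hrid xfq wrmpx hbr secb kycry qgxf amst mzi eckj ndrj
Hunk 3: at line 4 remove [xfq,wrmpx] add [walrx,qmt,jcbev] -> 15 lines: xzex jilj vutt hrid walrx qmt jcbev hbr secb kycry qgxf amst mzi eckj ndrj
Final line 15: ndrj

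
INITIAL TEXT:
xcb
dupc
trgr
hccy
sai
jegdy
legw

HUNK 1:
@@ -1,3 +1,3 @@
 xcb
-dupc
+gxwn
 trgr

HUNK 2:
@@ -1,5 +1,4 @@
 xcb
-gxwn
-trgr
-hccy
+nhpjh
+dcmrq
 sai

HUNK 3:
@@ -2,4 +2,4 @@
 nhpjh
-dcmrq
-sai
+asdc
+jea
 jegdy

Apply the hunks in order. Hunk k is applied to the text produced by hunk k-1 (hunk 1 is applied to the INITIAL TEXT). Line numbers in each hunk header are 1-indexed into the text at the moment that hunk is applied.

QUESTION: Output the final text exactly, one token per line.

Answer: xcb
nhpjh
asdc
jea
jegdy
legw

Derivation:
Hunk 1: at line 1 remove [dupc] add [gxwn] -> 7 lines: xcb gxwn trgr hccy sai jegdy legw
Hunk 2: at line 1 remove [gxwn,trgr,hccy] add [nhpjh,dcmrq] -> 6 lines: xcb nhpjh dcmrq sai jegdy legw
Hunk 3: at line 2 remove [dcmrq,sai] add [asdc,jea] -> 6 lines: xcb nhpjh asdc jea jegdy legw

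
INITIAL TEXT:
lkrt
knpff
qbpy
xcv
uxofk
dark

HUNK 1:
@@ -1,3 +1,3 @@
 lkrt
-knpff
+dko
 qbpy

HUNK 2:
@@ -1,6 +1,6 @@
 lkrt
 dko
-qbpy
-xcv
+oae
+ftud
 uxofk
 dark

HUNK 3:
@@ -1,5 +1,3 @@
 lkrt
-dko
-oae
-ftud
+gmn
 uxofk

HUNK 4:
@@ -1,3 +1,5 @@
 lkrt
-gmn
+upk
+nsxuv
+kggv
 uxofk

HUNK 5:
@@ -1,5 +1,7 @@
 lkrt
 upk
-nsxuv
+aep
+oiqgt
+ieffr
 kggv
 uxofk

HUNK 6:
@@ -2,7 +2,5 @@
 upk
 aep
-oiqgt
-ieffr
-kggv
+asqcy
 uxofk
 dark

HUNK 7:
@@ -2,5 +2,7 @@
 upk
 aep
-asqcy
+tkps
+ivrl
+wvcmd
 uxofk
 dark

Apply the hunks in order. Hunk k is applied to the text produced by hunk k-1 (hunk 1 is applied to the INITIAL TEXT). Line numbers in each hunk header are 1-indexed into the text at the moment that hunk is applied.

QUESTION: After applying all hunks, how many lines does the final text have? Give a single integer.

Answer: 8

Derivation:
Hunk 1: at line 1 remove [knpff] add [dko] -> 6 lines: lkrt dko qbpy xcv uxofk dark
Hunk 2: at line 1 remove [qbpy,xcv] add [oae,ftud] -> 6 lines: lkrt dko oae ftud uxofk dark
Hunk 3: at line 1 remove [dko,oae,ftud] add [gmn] -> 4 lines: lkrt gmn uxofk dark
Hunk 4: at line 1 remove [gmn] add [upk,nsxuv,kggv] -> 6 lines: lkrt upk nsxuv kggv uxofk dark
Hunk 5: at line 1 remove [nsxuv] add [aep,oiqgt,ieffr] -> 8 lines: lkrt upk aep oiqgt ieffr kggv uxofk dark
Hunk 6: at line 2 remove [oiqgt,ieffr,kggv] add [asqcy] -> 6 lines: lkrt upk aep asqcy uxofk dark
Hunk 7: at line 2 remove [asqcy] add [tkps,ivrl,wvcmd] -> 8 lines: lkrt upk aep tkps ivrl wvcmd uxofk dark
Final line count: 8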